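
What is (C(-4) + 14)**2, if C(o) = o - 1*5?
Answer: 25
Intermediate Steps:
C(o) = -5 + o (C(o) = o - 5 = -5 + o)
(C(-4) + 14)**2 = ((-5 - 4) + 14)**2 = (-9 + 14)**2 = 5**2 = 25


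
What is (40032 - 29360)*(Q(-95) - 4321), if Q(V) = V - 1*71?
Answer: -47885264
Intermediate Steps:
Q(V) = -71 + V (Q(V) = V - 71 = -71 + V)
(40032 - 29360)*(Q(-95) - 4321) = (40032 - 29360)*((-71 - 95) - 4321) = 10672*(-166 - 4321) = 10672*(-4487) = -47885264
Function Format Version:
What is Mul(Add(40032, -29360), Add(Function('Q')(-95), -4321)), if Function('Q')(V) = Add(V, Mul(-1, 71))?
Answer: -47885264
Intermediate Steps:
Function('Q')(V) = Add(-71, V) (Function('Q')(V) = Add(V, -71) = Add(-71, V))
Mul(Add(40032, -29360), Add(Function('Q')(-95), -4321)) = Mul(Add(40032, -29360), Add(Add(-71, -95), -4321)) = Mul(10672, Add(-166, -4321)) = Mul(10672, -4487) = -47885264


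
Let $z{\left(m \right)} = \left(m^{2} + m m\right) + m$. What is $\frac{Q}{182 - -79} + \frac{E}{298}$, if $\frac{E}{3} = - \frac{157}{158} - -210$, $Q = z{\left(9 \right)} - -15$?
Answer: $\frac{11538211}{4096308} \approx 2.8167$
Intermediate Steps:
$z{\left(m \right)} = m + 2 m^{2}$ ($z{\left(m \right)} = \left(m^{2} + m^{2}\right) + m = 2 m^{2} + m = m + 2 m^{2}$)
$Q = 186$ ($Q = 9 \left(1 + 2 \cdot 9\right) - -15 = 9 \left(1 + 18\right) + 15 = 9 \cdot 19 + 15 = 171 + 15 = 186$)
$E = \frac{99069}{158}$ ($E = 3 \left(- \frac{157}{158} - -210\right) = 3 \left(\left(-157\right) \frac{1}{158} + 210\right) = 3 \left(- \frac{157}{158} + 210\right) = 3 \cdot \frac{33023}{158} = \frac{99069}{158} \approx 627.02$)
$\frac{Q}{182 - -79} + \frac{E}{298} = \frac{186}{182 - -79} + \frac{99069}{158 \cdot 298} = \frac{186}{182 + 79} + \frac{99069}{158} \cdot \frac{1}{298} = \frac{186}{261} + \frac{99069}{47084} = 186 \cdot \frac{1}{261} + \frac{99069}{47084} = \frac{62}{87} + \frac{99069}{47084} = \frac{11538211}{4096308}$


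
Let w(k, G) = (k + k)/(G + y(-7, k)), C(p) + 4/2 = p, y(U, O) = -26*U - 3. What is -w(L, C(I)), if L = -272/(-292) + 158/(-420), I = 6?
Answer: -8513/1402695 ≈ -0.0060690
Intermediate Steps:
y(U, O) = -3 - 26*U
C(p) = -2 + p
L = 8513/15330 (L = -272*(-1/292) + 158*(-1/420) = 68/73 - 79/210 = 8513/15330 ≈ 0.55532)
w(k, G) = 2*k/(179 + G) (w(k, G) = (k + k)/(G + (-3 - 26*(-7))) = (2*k)/(G + (-3 + 182)) = (2*k)/(G + 179) = (2*k)/(179 + G) = 2*k/(179 + G))
-w(L, C(I)) = -2*8513/(15330*(179 + (-2 + 6))) = -2*8513/(15330*(179 + 4)) = -2*8513/(15330*183) = -1*8513/1402695 = -8513/1402695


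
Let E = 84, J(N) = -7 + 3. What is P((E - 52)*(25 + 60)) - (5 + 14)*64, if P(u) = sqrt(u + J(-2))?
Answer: -1216 + 2*sqrt(679) ≈ -1163.9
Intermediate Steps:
J(N) = -4
P(u) = sqrt(-4 + u) (P(u) = sqrt(u - 4) = sqrt(-4 + u))
P((E - 52)*(25 + 60)) - (5 + 14)*64 = sqrt(-4 + (84 - 52)*(25 + 60)) - (5 + 14)*64 = sqrt(-4 + 32*85) - 19*64 = sqrt(-4 + 2720) - 1*1216 = sqrt(2716) - 1216 = 2*sqrt(679) - 1216 = -1216 + 2*sqrt(679)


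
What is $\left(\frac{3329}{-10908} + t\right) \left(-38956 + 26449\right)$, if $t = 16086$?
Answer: $- \frac{731504242271}{3636} \approx -2.0118 \cdot 10^{8}$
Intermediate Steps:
$\left(\frac{3329}{-10908} + t\right) \left(-38956 + 26449\right) = \left(\frac{3329}{-10908} + 16086\right) \left(-38956 + 26449\right) = \left(3329 \left(- \frac{1}{10908}\right) + 16086\right) \left(-12507\right) = \left(- \frac{3329}{10908} + 16086\right) \left(-12507\right) = \frac{175462759}{10908} \left(-12507\right) = - \frac{731504242271}{3636}$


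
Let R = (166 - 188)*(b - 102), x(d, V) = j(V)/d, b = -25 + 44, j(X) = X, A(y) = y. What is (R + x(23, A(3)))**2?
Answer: 1764084001/529 ≈ 3.3348e+6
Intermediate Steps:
b = 19
x(d, V) = V/d
R = 1826 (R = (166 - 188)*(19 - 102) = -22*(-83) = 1826)
(R + x(23, A(3)))**2 = (1826 + 3/23)**2 = (42001/23)**2 = 1764084001/529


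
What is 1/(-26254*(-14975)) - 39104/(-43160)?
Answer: 29565154563/32631752950 ≈ 0.90602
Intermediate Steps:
1/(-26254*(-14975)) - 39104/(-43160) = -1/26254*(-1/14975) - 39104*(-1/43160) = 1/393153650 + 376/415 = 29565154563/32631752950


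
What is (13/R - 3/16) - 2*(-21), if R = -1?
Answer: 461/16 ≈ 28.813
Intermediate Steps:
(13/R - 3/16) - 2*(-21) = (13/(-1) - 3/16) - 2*(-21) = (13*(-1) - 3*1/16) + 42 = (-13 - 3/16) + 42 = -211/16 + 42 = 461/16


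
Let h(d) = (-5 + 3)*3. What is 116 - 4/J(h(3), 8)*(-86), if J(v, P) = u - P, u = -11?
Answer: 1860/19 ≈ 97.895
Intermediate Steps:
h(d) = -6 (h(d) = -2*3 = -6)
J(v, P) = -11 - P
116 - 4/J(h(3), 8)*(-86) = 116 - 4/(-11 - 1*8)*(-86) = 116 - 4/(-11 - 8)*(-86) = 116 - 4/(-19)*(-86) = 116 - 4*(-1/19)*(-86) = 116 + (4/19)*(-86) = 116 - 344/19 = 1860/19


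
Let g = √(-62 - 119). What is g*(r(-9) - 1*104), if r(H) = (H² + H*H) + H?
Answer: 49*I*√181 ≈ 659.23*I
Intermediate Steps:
g = I*√181 (g = √(-181) = I*√181 ≈ 13.454*I)
r(H) = H + 2*H² (r(H) = (H² + H²) + H = 2*H² + H = H + 2*H²)
g*(r(-9) - 1*104) = (I*√181)*(-9*(1 + 2*(-9)) - 1*104) = (I*√181)*(-9*(1 - 18) - 104) = (I*√181)*(-9*(-17) - 104) = (I*√181)*(153 - 104) = (I*√181)*49 = 49*I*√181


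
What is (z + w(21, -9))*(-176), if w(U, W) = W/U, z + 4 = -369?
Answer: 460064/7 ≈ 65723.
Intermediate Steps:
z = -373 (z = -4 - 369 = -373)
(z + w(21, -9))*(-176) = (-373 - 9/21)*(-176) = (-373 - 9*1/21)*(-176) = (-373 - 3/7)*(-176) = -2614/7*(-176) = 460064/7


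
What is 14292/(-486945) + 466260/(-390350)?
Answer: -516937462/422397735 ≈ -1.2238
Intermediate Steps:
14292/(-486945) + 466260/(-390350) = 14292*(-1/486945) + 466260*(-1/390350) = -1588/54105 - 46626/39035 = -516937462/422397735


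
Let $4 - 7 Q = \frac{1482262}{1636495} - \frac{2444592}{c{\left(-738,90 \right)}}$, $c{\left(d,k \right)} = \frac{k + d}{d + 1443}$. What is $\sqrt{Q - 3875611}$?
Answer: $\frac{i \sqrt{102571874800387666055}}{4909485} \approx 2062.9 i$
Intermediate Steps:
$c{\left(d,k \right)} = \frac{d + k}{1443 + d}$
$Q = - \frac{39172129738388}{103099185}$ ($Q = \frac{4}{7} - \frac{\frac{1482262}{1636495} - \frac{2444592}{\frac{1}{1443 - 738} \left(-738 + 90\right)}}{7} = \frac{4}{7} - \frac{1482262 \cdot \frac{1}{1636495} - \frac{2444592}{\frac{1}{705} \left(-648\right)}}{7} = \frac{4}{7} - \frac{\frac{1482262}{1636495} - \frac{2444592}{\frac{1}{705} \left(-648\right)}}{7} = \frac{4}{7} - \frac{\frac{1482262}{1636495} - \frac{2444592}{- \frac{216}{235}}}{7} = \frac{4}{7} - \frac{\frac{1482262}{1636495} - - \frac{23936630}{9}}{7} = \frac{4}{7} - \frac{\frac{1482262}{1636495} + \frac{23936630}{9}}{7} = \frac{4}{7} - \frac{39172188652208}{103099185} = - \frac{39172129738388}{103099185} \approx -3.7995 \cdot 10^{5}$)
$\sqrt{Q - 3875611} = \sqrt{- \frac{39172129738388}{103099185} - 3875611} = \sqrt{- \frac{438744465215423}{103099185}} = \frac{i \sqrt{102571874800387666055}}{4909485}$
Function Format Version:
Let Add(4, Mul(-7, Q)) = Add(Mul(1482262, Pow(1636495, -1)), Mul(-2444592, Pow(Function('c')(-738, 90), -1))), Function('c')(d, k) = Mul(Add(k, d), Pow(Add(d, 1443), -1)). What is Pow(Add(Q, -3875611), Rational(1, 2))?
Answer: Mul(Rational(1, 4909485), I, Pow(102571874800387666055, Rational(1, 2))) ≈ Mul(2062.9, I)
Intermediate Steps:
Function('c')(d, k) = Mul(Pow(Add(1443, d), -1), Add(d, k)) (Function('c')(d, k) = Mul(Add(d, k), Pow(Add(1443, d), -1)) = Mul(Pow(Add(1443, d), -1), Add(d, k)))
Q = Rational(-39172129738388, 103099185) (Q = Add(Rational(4, 7), Mul(Rational(-1, 7), Add(Mul(1482262, Pow(1636495, -1)), Mul(-2444592, Pow(Mul(Pow(Add(1443, -738), -1), Add(-738, 90)), -1))))) = Add(Rational(4, 7), Mul(Rational(-1, 7), Add(Mul(1482262, Rational(1, 1636495)), Mul(-2444592, Pow(Mul(Pow(705, -1), -648), -1))))) = Add(Rational(4, 7), Mul(Rational(-1, 7), Add(Rational(1482262, 1636495), Mul(-2444592, Pow(Mul(Rational(1, 705), -648), -1))))) = Add(Rational(4, 7), Mul(Rational(-1, 7), Add(Rational(1482262, 1636495), Mul(-2444592, Pow(Rational(-216, 235), -1))))) = Add(Rational(4, 7), Mul(Rational(-1, 7), Add(Rational(1482262, 1636495), Mul(-2444592, Rational(-235, 216))))) = Add(Rational(4, 7), Mul(Rational(-1, 7), Add(Rational(1482262, 1636495), Rational(23936630, 9)))) = Add(Rational(4, 7), Mul(Rational(-1, 7), Rational(39172188652208, 14728455))) = Add(Rational(4, 7), Rational(-39172188652208, 103099185)) = Rational(-39172129738388, 103099185) ≈ -3.7995e+5)
Pow(Add(Q, -3875611), Rational(1, 2)) = Pow(Add(Rational(-39172129738388, 103099185), -3875611), Rational(1, 2)) = Pow(Rational(-438744465215423, 103099185), Rational(1, 2)) = Mul(Rational(1, 4909485), I, Pow(102571874800387666055, Rational(1, 2)))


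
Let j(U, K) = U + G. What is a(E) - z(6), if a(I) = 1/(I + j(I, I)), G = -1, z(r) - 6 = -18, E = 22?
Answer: 517/43 ≈ 12.023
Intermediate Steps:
z(r) = -12 (z(r) = 6 - 18 = -12)
j(U, K) = -1 + U (j(U, K) = U - 1 = -1 + U)
a(I) = 1/(-1 + 2*I) (a(I) = 1/(I + (-1 + I)) = 1/(-1 + 2*I))
a(E) - z(6) = 1/(-1 + 2*22) - 1*(-12) = 1/(-1 + 44) + 12 = 1/43 + 12 = 517/43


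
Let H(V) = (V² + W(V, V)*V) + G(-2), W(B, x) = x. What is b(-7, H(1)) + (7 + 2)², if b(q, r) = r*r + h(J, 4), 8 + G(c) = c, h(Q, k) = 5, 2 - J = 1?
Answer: 150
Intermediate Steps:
J = 1 (J = 2 - 1*1 = 2 - 1 = 1)
G(c) = -8 + c
H(V) = -10 + 2*V² (H(V) = (V² + V*V) + (-8 - 2) = (V² + V²) - 10 = 2*V² - 10 = -10 + 2*V²)
b(q, r) = 5 + r² (b(q, r) = r*r + 5 = r² + 5 = 5 + r²)
b(-7, H(1)) + (7 + 2)² = (5 + (-10 + 2*1²)²) + (7 + 2)² = (5 + (-10 + 2*1)²) + 9² = (5 + (-10 + 2)²) + 81 = (5 + (-8)²) + 81 = (5 + 64) + 81 = 69 + 81 = 150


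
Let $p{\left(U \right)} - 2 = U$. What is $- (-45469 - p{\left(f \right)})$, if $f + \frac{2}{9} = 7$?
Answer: $\frac{409300}{9} \approx 45478.0$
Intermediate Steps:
$f = \frac{61}{9}$ ($f = - \frac{2}{9} + 7 = \frac{61}{9} \approx 6.7778$)
$p{\left(U \right)} = 2 + U$
$- (-45469 - p{\left(f \right)}) = - (-45469 - \left(2 + \frac{61}{9}\right)) = - (-45469 - \frac{79}{9}) = \left(-1\right) \left(- \frac{409300}{9}\right) = \frac{409300}{9}$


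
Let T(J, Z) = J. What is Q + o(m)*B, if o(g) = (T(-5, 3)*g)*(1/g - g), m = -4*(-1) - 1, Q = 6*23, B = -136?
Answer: -5302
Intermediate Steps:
Q = 138
m = 3 (m = 4 - 1 = 3)
o(g) = -5*g*(1/g - g) (o(g) = (-5*g)*(1/g - g) = -5*g*(1/g - g))
Q + o(m)*B = 138 + (-5 + 5*3²)*(-136) = 138 + (-5 + 5*9)*(-136) = 138 + (-5 + 45)*(-136) = 138 + 40*(-136) = 138 - 5440 = -5302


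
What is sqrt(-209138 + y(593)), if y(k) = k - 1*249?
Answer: I*sqrt(208794) ≈ 456.94*I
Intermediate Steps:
y(k) = -249 + k (y(k) = k - 249 = -249 + k)
sqrt(-209138 + y(593)) = sqrt(-209138 + (-249 + 593)) = sqrt(-209138 + 344) = sqrt(-208794) = I*sqrt(208794)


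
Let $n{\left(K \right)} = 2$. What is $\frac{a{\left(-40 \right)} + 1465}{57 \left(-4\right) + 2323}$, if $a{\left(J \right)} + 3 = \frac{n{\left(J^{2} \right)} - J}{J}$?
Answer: $\frac{29219}{41900} \approx 0.69735$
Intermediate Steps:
$a{\left(J \right)} = -3 + \frac{2 - J}{J}$
$\frac{a{\left(-40 \right)} + 1465}{57 \left(-4\right) + 2323} = \frac{\left(-4 + \frac{2}{-40}\right) + 1465}{57 \left(-4\right) + 2323} = \frac{\left(-4 + 2 \left(- \frac{1}{40}\right)\right) + 1465}{-228 + 2323} = \frac{\left(-4 - \frac{1}{20}\right) + 1465}{2095} = \left(- \frac{81}{20} + 1465\right) \frac{1}{2095} = \frac{29219}{20} \cdot \frac{1}{2095} = \frac{29219}{41900}$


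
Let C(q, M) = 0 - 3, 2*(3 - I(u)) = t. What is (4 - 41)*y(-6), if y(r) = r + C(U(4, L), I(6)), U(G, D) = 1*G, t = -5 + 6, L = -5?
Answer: 333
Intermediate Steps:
t = 1
U(G, D) = G
I(u) = 5/2 (I(u) = 3 - ½*1 = 3 - ½ = 5/2)
C(q, M) = -3
y(r) = -3 + r (y(r) = r - 3 = -3 + r)
(4 - 41)*y(-6) = (4 - 41)*(-3 - 6) = -37*(-9) = 333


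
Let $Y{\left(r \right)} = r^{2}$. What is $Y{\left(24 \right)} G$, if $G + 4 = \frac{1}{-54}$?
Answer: $- \frac{6944}{3} \approx -2314.7$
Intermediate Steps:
$G = - \frac{217}{54}$ ($G = -4 + \frac{1}{-54} = -4 - \frac{1}{54} = - \frac{217}{54} \approx -4.0185$)
$Y{\left(24 \right)} G = 24^{2} \left(- \frac{217}{54}\right) = 576 \left(- \frac{217}{54}\right) = - \frac{6944}{3}$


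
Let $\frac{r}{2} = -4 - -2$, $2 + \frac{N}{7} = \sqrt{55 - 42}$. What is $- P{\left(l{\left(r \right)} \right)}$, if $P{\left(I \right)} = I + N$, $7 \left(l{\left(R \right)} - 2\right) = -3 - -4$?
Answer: $\frac{83}{7} - 7 \sqrt{13} \approx -13.382$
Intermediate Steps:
$N = -14 + 7 \sqrt{13}$ ($N = -14 + 7 \sqrt{55 - 42} = -14 + 7 \sqrt{13} \approx 11.239$)
$r = -4$ ($r = 2 \left(-4 - -2\right) = 2 \left(-4 + 2\right) = 2 \left(-2\right) = -4$)
$l{\left(R \right)} = \frac{15}{7}$ ($l{\left(R \right)} = 2 + \frac{-3 - -4}{7} = 2 + \frac{-3 + 4}{7} = 2 + \frac{1}{7} \cdot 1 = 2 + \frac{1}{7} = \frac{15}{7}$)
$P{\left(I \right)} = -14 + I + 7 \sqrt{13}$ ($P{\left(I \right)} = I - \left(14 - 7 \sqrt{13}\right) = -14 + I + 7 \sqrt{13}$)
$- P{\left(l{\left(r \right)} \right)} = - (-14 + \frac{15}{7} + 7 \sqrt{13}) = - (- \frac{83}{7} + 7 \sqrt{13}) = \frac{83}{7} - 7 \sqrt{13}$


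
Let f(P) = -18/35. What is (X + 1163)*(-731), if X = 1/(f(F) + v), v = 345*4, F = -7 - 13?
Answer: -41047112731/48282 ≈ -8.5015e+5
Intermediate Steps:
F = -20
v = 1380
f(P) = -18/35 (f(P) = -18*1/35 = -18/35)
X = 35/48282 (X = 1/(-18/35 + 1380) = 1/(48282/35) = 35/48282 ≈ 0.00072491)
(X + 1163)*(-731) = (35/48282 + 1163)*(-731) = (56152001/48282)*(-731) = -41047112731/48282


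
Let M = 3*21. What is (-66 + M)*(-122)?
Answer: 366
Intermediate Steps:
M = 63
(-66 + M)*(-122) = (-66 + 63)*(-122) = -3*(-122) = 366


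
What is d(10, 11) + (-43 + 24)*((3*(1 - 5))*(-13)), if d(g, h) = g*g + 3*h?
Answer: -2831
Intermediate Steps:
d(g, h) = g² + 3*h
d(10, 11) + (-43 + 24)*((3*(1 - 5))*(-13)) = (10² + 3*11) + (-43 + 24)*((3*(1 - 5))*(-13)) = (100 + 33) - 19*3*(-4)*(-13) = 133 - (-228)*(-13) = 133 - 19*156 = 133 - 2964 = -2831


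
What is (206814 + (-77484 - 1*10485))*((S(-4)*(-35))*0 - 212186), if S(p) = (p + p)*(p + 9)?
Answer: -25217245170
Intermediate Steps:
S(p) = 2*p*(9 + p) (S(p) = (2*p)*(9 + p) = 2*p*(9 + p))
(206814 + (-77484 - 1*10485))*((S(-4)*(-35))*0 - 212186) = (206814 + (-77484 - 1*10485))*(((2*(-4)*(9 - 4))*(-35))*0 - 212186) = (206814 + (-77484 - 10485))*(((2*(-4)*5)*(-35))*0 - 212186) = (206814 - 87969)*(-40*(-35)*0 - 212186) = 118845*(1400*0 - 212186) = 118845*(0 - 212186) = 118845*(-212186) = -25217245170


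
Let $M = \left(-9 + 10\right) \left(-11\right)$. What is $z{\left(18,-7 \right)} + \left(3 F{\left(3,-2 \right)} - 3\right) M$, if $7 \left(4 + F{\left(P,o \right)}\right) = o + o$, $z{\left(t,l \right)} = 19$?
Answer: $\frac{1420}{7} \approx 202.86$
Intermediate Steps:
$F{\left(P,o \right)} = -4 + \frac{2 o}{7}$ ($F{\left(P,o \right)} = -4 + \frac{o + o}{7} = -4 + \frac{2 o}{7}$)
$M = -11$ ($M = 1 \left(-11\right) = -11$)
$z{\left(18,-7 \right)} + \left(3 F{\left(3,-2 \right)} - 3\right) M = 19 + \left(3 \left(-4 + \frac{2}{7} \left(-2\right)\right) - 3\right) \left(-11\right) = 19 + \left(3 \left(-4 - \frac{4}{7}\right) - 3\right) \left(-11\right) = 19 + \left(3 \left(- \frac{32}{7}\right) - 3\right) \left(-11\right) = 19 + \left(- \frac{96}{7} - 3\right) \left(-11\right) = 19 - - \frac{1287}{7} = 19 + \frac{1287}{7} = \frac{1420}{7}$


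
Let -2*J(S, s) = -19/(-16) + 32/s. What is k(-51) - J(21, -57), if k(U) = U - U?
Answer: 571/1824 ≈ 0.31305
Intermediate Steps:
J(S, s) = -19/32 - 16/s (J(S, s) = -(-19/(-16) + 32/s)/2 = -(-19*(-1/16) + 32/s)/2 = -(19/16 + 32/s)/2 = -19/32 - 16/s)
k(U) = 0
k(-51) - J(21, -57) = 0 - (-19/32 - 16/(-57)) = 0 - (-19/32 - 16*(-1/57)) = 0 - (-19/32 + 16/57) = 0 - 1*(-571/1824) = 0 + 571/1824 = 571/1824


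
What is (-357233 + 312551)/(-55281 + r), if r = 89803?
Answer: -22341/17261 ≈ -1.2943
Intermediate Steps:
(-357233 + 312551)/(-55281 + r) = (-357233 + 312551)/(-55281 + 89803) = -44682/34522 = -44682*1/34522 = -22341/17261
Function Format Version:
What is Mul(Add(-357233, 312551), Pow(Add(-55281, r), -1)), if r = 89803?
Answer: Rational(-22341, 17261) ≈ -1.2943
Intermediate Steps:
Mul(Add(-357233, 312551), Pow(Add(-55281, r), -1)) = Mul(Add(-357233, 312551), Pow(Add(-55281, 89803), -1)) = Mul(-44682, Pow(34522, -1)) = Mul(-44682, Rational(1, 34522)) = Rational(-22341, 17261)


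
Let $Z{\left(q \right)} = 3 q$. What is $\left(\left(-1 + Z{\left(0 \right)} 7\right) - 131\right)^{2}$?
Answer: $17424$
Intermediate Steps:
$\left(\left(-1 + Z{\left(0 \right)} 7\right) - 131\right)^{2} = \left(\left(-1 + 3 \cdot 0 \cdot 7\right) - 131\right)^{2} = \left(\left(-1 + 0 \cdot 7\right) - 131\right)^{2} = \left(\left(-1 + 0\right) - 131\right)^{2} = \left(-1 - 131\right)^{2} = \left(-132\right)^{2} = 17424$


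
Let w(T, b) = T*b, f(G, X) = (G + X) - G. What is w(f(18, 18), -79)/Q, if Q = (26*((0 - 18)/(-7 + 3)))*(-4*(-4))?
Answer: -79/104 ≈ -0.75961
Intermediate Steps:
f(G, X) = X
Q = 1872 (Q = (26*(-18/(-4)))*16 = (26*(-18*(-1/4)))*16 = (26*(9/2))*16 = 117*16 = 1872)
w(f(18, 18), -79)/Q = (18*(-79))/1872 = -1422*1/1872 = -79/104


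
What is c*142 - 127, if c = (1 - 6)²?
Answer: 3423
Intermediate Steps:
c = 25 (c = (-5)² = 25)
c*142 - 127 = 25*142 - 127 = 3550 - 127 = 3423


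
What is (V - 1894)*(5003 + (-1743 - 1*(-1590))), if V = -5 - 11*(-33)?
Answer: -7449600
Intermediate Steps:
V = 358 (V = -5 + 363 = 358)
(V - 1894)*(5003 + (-1743 - 1*(-1590))) = (358 - 1894)*(5003 + (-1743 - 1*(-1590))) = -1536*(5003 + (-1743 + 1590)) = -1536*(5003 - 153) = -1536*4850 = -7449600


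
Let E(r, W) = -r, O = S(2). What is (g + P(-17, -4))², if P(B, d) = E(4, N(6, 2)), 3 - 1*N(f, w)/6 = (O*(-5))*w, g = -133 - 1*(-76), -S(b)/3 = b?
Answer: 3721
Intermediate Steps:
S(b) = -3*b
O = -6 (O = -3*2 = -6)
g = -57 (g = -133 + 76 = -57)
N(f, w) = 18 - 180*w (N(f, w) = 18 - 6*(-6*(-5))*w = 18 - 180*w)
P(B, d) = -4 (P(B, d) = -1*4 = -4)
(g + P(-17, -4))² = (-57 - 4)² = (-61)² = 3721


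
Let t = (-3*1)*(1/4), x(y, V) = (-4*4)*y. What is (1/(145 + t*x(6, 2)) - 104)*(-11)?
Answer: 248237/217 ≈ 1143.9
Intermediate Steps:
x(y, V) = -16*y
t = -¾ (t = -3/4 = -3*¼ = -¾ ≈ -0.75000)
(1/(145 + t*x(6, 2)) - 104)*(-11) = (1/(145 - (-12)*6) - 104)*(-11) = (1/(145 - ¾*(-96)) - 104)*(-11) = (1/(145 + 72) - 104)*(-11) = (1/217 - 104)*(-11) = -22567/217*(-11) = 248237/217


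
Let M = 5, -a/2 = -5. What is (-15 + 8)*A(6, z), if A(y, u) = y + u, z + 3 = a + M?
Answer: -126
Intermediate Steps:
a = 10 (a = -2*(-5) = 10)
z = 12 (z = -3 + (10 + 5) = -3 + 15 = 12)
A(y, u) = u + y
(-15 + 8)*A(6, z) = (-15 + 8)*(12 + 6) = -7*18 = -126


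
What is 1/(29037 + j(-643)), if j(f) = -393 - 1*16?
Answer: 1/28628 ≈ 3.4931e-5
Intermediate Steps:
j(f) = -409 (j(f) = -393 - 16 = -409)
1/(29037 + j(-643)) = 1/(29037 - 409) = 1/28628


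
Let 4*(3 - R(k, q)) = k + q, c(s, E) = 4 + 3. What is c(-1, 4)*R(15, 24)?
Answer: -189/4 ≈ -47.250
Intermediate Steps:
c(s, E) = 7
R(k, q) = 3 - k/4 - q/4 (R(k, q) = 3 - (k + q)/4 = 3 + (-k/4 - q/4) = 3 - k/4 - q/4)
c(-1, 4)*R(15, 24) = 7*(3 - ¼*15 - ¼*24) = 7*(3 - 15/4 - 6) = 7*(-27/4) = -189/4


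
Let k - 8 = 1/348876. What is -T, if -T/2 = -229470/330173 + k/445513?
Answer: -35665323702929803/25659195499648062 ≈ -1.3900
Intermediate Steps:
k = 2791009/348876 (k = 8 + 1/348876 = 2791009/348876 ≈ 8.0000)
T = 35665323702929803/25659195499648062 (T = -2*(-229470/330173 + (2791009/348876)/445513) = -2*(-229470*1/330173 + (2791009/348876)*(1/445513)) = -2*(-229470/330173 + 2791009/155428793388) = -2*(-35665323702929803/51318390999296124) = 35665323702929803/25659195499648062 ≈ 1.3900)
-T = -1*35665323702929803/25659195499648062 = -35665323702929803/25659195499648062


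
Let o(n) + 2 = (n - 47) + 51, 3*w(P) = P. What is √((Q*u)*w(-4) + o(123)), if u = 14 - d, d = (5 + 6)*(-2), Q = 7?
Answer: I*√211 ≈ 14.526*I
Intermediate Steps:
w(P) = P/3
d = -22 (d = 11*(-2) = -22)
u = 36 (u = 14 - 1*(-22) = 14 + 22 = 36)
o(n) = 2 + n (o(n) = -2 + ((n - 47) + 51) = -2 + ((-47 + n) + 51) = -2 + (4 + n) = 2 + n)
√((Q*u)*w(-4) + o(123)) = √((7*36)*((⅓)*(-4)) + (2 + 123)) = √(252*(-4/3) + 125) = √(-336 + 125) = √(-211) = I*√211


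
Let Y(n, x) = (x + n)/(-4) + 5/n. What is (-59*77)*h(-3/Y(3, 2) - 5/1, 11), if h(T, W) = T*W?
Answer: 3048353/5 ≈ 6.0967e+5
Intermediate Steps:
Y(n, x) = 5/n - n/4 - x/4 (Y(n, x) = (n + x)*(-¼) + 5/n = (-n/4 - x/4) + 5/n = 5/n - n/4 - x/4)
(-59*77)*h(-3/Y(3, 2) - 5/1, 11) = (-59*77)*((-3*12/(20 - 1*3*(3 + 2)) - 5/1)*11) = -4543*(-3*12/(20 - 1*3*5) - 5*1)*11 = -4543*(-3*12/(20 - 15) - 5)*11 = -4543*(-3/((¼)*(⅓)*5) - 5)*11 = -4543*(-3/5/12 - 5)*11 = -4543*(-3*12/5 - 5)*11 = -4543*(-36/5 - 5)*11 = -(-277123)*11/5 = -4543*(-671/5) = 3048353/5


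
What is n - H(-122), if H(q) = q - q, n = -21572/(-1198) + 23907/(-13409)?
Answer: 130309181/8031991 ≈ 16.224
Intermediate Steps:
n = 130309181/8031991 (n = -21572*(-1/1198) + 23907*(-1/13409) = 10786/599 - 23907/13409 = 130309181/8031991 ≈ 16.224)
H(q) = 0
n - H(-122) = 130309181/8031991 - 1*0 = 130309181/8031991 + 0 = 130309181/8031991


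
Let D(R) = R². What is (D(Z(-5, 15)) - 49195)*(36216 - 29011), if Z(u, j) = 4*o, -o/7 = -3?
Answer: -303611495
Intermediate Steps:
o = 21 (o = -7*(-3) = 21)
Z(u, j) = 84 (Z(u, j) = 4*21 = 84)
(D(Z(-5, 15)) - 49195)*(36216 - 29011) = (84² - 49195)*(36216 - 29011) = (7056 - 49195)*7205 = -42139*7205 = -303611495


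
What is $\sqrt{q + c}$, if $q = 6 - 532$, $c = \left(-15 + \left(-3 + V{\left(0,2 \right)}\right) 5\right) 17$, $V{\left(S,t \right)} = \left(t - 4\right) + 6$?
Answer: $2 i \sqrt{174} \approx 26.382 i$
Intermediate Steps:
$V{\left(S,t \right)} = 2 + t$ ($V{\left(S,t \right)} = \left(-4 + t\right) + 6 = 2 + t$)
$c = -170$ ($c = \left(-15 + \left(-3 + \left(2 + 2\right)\right) 5\right) 17 = \left(-15 + \left(-3 + 4\right) 5\right) 17 = \left(-15 + 1 \cdot 5\right) 17 = \left(-15 + 5\right) 17 = \left(-10\right) 17 = -170$)
$q = -526$ ($q = 6 - 532 = -526$)
$\sqrt{q + c} = \sqrt{-526 - 170} = \sqrt{-696} = 2 i \sqrt{174}$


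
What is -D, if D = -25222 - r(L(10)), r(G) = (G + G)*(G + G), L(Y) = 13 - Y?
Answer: 25258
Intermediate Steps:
r(G) = 4*G² (r(G) = (2*G)*(2*G) = 4*G²)
D = -25258 (D = -25222 - 4*(13 - 1*10)² = -25222 - 4*(13 - 10)² = -25222 - 4*3² = -25222 - 4*9 = -25222 - 1*36 = -25222 - 36 = -25258)
-D = -1*(-25258) = 25258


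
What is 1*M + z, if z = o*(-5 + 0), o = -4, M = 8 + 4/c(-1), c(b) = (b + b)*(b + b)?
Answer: 29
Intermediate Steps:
c(b) = 4*b**2 (c(b) = (2*b)*(2*b) = 4*b**2)
M = 9 (M = 8 + 4/((4*(-1)**2)) = 8 + 4/((4*1)) = 8 + 4/4 = 8 + 4*(1/4) = 8 + 1 = 9)
z = 20 (z = -4*(-5 + 0) = -4*(-5) = 20)
1*M + z = 1*9 + 20 = 9 + 20 = 29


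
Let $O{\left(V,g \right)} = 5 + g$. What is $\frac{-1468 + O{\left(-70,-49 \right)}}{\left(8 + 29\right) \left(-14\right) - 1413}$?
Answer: $\frac{1512}{1931} \approx 0.78301$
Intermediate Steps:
$\frac{-1468 + O{\left(-70,-49 \right)}}{\left(8 + 29\right) \left(-14\right) - 1413} = \frac{-1468 + \left(5 - 49\right)}{\left(8 + 29\right) \left(-14\right) - 1413} = \frac{-1468 - 44}{37 \left(-14\right) - 1413} = - \frac{1512}{-518 - 1413} = - \frac{1512}{-1931} = \left(-1512\right) \left(- \frac{1}{1931}\right) = \frac{1512}{1931}$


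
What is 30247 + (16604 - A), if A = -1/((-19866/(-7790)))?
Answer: 465374878/9933 ≈ 46851.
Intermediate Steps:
A = -3895/9933 (A = -1/((-19866*(-1/7790))) = -1/9933/3895 = -1*3895/9933 = -3895/9933 ≈ -0.39213)
30247 + (16604 - A) = 30247 + (16604 - 1*(-3895/9933)) = 30247 + (16604 + 3895/9933) = 30247 + 164931427/9933 = 465374878/9933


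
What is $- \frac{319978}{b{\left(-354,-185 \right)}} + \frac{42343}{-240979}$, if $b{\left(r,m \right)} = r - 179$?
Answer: $\frac{77085409643}{128441807} \approx 600.16$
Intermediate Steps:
$b{\left(r,m \right)} = -179 + r$
$- \frac{319978}{b{\left(-354,-185 \right)}} + \frac{42343}{-240979} = - \frac{319978}{-179 - 354} + \frac{42343}{-240979} = - \frac{319978}{-533} + 42343 \left(- \frac{1}{240979}\right) = \left(-319978\right) \left(- \frac{1}{533}\right) - \frac{42343}{240979} = \frac{319978}{533} - \frac{42343}{240979} = \frac{77085409643}{128441807}$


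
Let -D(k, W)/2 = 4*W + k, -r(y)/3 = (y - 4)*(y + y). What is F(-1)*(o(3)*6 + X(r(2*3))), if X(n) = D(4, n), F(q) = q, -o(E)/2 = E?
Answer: -532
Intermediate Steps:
o(E) = -2*E
r(y) = -6*y*(-4 + y) (r(y) = -3*(y - 4)*(y + y) = -3*(-4 + y)*2*y = -6*y*(-4 + y))
D(k, W) = -8*W - 2*k (D(k, W) = -2*(4*W + k) = -2*(k + 4*W) = -8*W - 2*k)
X(n) = -8 - 8*n (X(n) = -8*n - 2*4 = -8*n - 8 = -8 - 8*n)
F(-1)*(o(3)*6 + X(r(2*3))) = -(-2*3*6 + (-8 - 48*2*3*(4 - 2*3))) = -(-6*6 + (-8 - 48*6*(4 - 1*6))) = -(-36 + (-8 - 48*6*(4 - 6))) = -(-36 + (-8 - 48*6*(-2))) = -(-36 + (-8 - 8*(-72))) = -(-36 + (-8 + 576)) = -(-36 + 568) = -1*532 = -532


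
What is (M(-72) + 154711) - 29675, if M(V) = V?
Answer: 124964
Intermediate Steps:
(M(-72) + 154711) - 29675 = (-72 + 154711) - 29675 = 154639 - 29675 = 124964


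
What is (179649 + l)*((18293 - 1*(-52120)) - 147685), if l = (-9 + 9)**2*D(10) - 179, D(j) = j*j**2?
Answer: -13868005840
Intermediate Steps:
D(j) = j**3
l = -179 (l = (-9 + 9)**2*10**3 - 179 = 0**2*1000 - 179 = 0*1000 - 179 = 0 - 179 = -179)
(179649 + l)*((18293 - 1*(-52120)) - 147685) = (179649 - 179)*((18293 - 1*(-52120)) - 147685) = 179470*((18293 + 52120) - 147685) = 179470*(70413 - 147685) = 179470*(-77272) = -13868005840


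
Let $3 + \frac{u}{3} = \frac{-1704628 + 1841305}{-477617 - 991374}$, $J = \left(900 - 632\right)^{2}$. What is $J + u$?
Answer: $\frac{105495178634}{1468991} \approx 71815.0$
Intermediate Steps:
$J = 71824$ ($J = 268^{2} = 71824$)
$u = - \frac{13630950}{1468991}$ ($u = -9 + 3 \frac{-1704628 + 1841305}{-477617 - 991374} = -9 + 3 \frac{136677}{-1468991} = -9 + 3 \cdot 136677 \left(- \frac{1}{1468991}\right) = -9 + 3 \left(- \frac{136677}{1468991}\right) = -9 - \frac{410031}{1468991} = - \frac{13630950}{1468991} \approx -9.2791$)
$J + u = 71824 - \frac{13630950}{1468991} = \frac{105495178634}{1468991}$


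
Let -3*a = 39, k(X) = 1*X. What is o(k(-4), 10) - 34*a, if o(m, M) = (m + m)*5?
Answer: 402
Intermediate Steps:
k(X) = X
o(m, M) = 10*m (o(m, M) = (2*m)*5 = 10*m)
a = -13 (a = -⅓*39 = -13)
o(k(-4), 10) - 34*a = 10*(-4) - 34*(-13) = -40 + 442 = 402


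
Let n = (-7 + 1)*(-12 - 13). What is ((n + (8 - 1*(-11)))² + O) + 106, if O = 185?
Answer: 28852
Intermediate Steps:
n = 150 (n = -6*(-25) = 150)
((n + (8 - 1*(-11)))² + O) + 106 = ((150 + (8 - 1*(-11)))² + 185) + 106 = ((150 + (8 + 11))² + 185) + 106 = ((150 + 19)² + 185) + 106 = (169² + 185) + 106 = (28561 + 185) + 106 = 28746 + 106 = 28852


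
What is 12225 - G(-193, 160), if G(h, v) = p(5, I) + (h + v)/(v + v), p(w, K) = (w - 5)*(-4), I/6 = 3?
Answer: 3912033/320 ≈ 12225.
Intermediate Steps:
I = 18 (I = 6*3 = 18)
p(w, K) = 20 - 4*w (p(w, K) = (-5 + w)*(-4) = 20 - 4*w)
G(h, v) = (h + v)/(2*v) (G(h, v) = (20 - 4*5) + (h + v)/(v + v) = (20 - 20) + (h + v)/((2*v)) = 0 + (h + v)*(1/(2*v)) = 0 + (h + v)/(2*v) = (h + v)/(2*v))
12225 - G(-193, 160) = 12225 - (-193 + 160)/(2*160) = 12225 - (-33)/(2*160) = 12225 - 1*(-33/320) = 12225 + 33/320 = 3912033/320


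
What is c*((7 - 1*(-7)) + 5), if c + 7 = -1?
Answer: -152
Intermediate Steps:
c = -8 (c = -7 - 1 = -8)
c*((7 - 1*(-7)) + 5) = -8*((7 - 1*(-7)) + 5) = -8*((7 + 7) + 5) = -8*(14 + 5) = -8*19 = -152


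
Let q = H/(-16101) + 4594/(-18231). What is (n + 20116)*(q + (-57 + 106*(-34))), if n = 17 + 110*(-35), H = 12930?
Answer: -1944823181027005/32615259 ≈ -5.9629e+7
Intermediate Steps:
n = -3833 (n = 17 - 3850 = -3833)
q = -34410536/32615259 (q = 12930/(-16101) + 4594/(-18231) = 12930*(-1/16101) + 4594*(-1/18231) = -4310/5367 - 4594/18231 = -34410536/32615259 ≈ -1.0550)
(n + 20116)*(q + (-57 + 106*(-34))) = (-3833 + 20116)*(-34410536/32615259 + (-57 + 106*(-34))) = 16283*(-34410536/32615259 + (-57 - 3604)) = 16283*(-34410536/32615259 - 3661) = 16283*(-119438873735/32615259) = -1944823181027005/32615259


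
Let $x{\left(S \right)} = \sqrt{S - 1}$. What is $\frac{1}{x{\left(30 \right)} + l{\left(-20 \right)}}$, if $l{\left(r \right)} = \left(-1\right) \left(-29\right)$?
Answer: $\frac{1}{28} - \frac{\sqrt{29}}{812} \approx 0.029082$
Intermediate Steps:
$l{\left(r \right)} = 29$
$x{\left(S \right)} = \sqrt{-1 + S}$
$\frac{1}{x{\left(30 \right)} + l{\left(-20 \right)}} = \frac{1}{\sqrt{-1 + 30} + 29} = \frac{1}{\sqrt{29} + 29} = \frac{1}{29 + \sqrt{29}}$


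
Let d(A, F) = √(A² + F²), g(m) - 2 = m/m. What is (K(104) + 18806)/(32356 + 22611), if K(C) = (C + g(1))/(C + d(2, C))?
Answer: 16024/54967 + 107*√2705/109934 ≈ 0.34214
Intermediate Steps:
g(m) = 3 (g(m) = 2 + m/m = 2 + 1 = 3)
K(C) = (3 + C)/(C + √(4 + C²)) (K(C) = (C + 3)/(C + √(2² + C²)) = (3 + C)/(C + √(4 + C²)))
(K(104) + 18806)/(32356 + 22611) = ((3 + 104)/(104 + √(4 + 104²)) + 18806)/(32356 + 22611) = (107/(104 + √(4 + 10816)) + 18806)/54967 = (107/(104 + √10820) + 18806)*(1/54967) = (107/(104 + 2*√2705) + 18806)*(1/54967) = (18806 + 107/(104 + 2*√2705))*(1/54967) = 18806/54967 + 107/(54967*(104 + 2*√2705))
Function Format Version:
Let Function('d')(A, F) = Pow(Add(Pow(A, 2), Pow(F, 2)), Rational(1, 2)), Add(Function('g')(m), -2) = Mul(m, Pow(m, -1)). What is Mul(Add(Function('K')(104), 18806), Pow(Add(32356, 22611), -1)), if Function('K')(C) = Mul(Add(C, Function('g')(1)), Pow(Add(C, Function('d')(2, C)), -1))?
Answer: Add(Rational(16024, 54967), Mul(Rational(107, 109934), Pow(2705, Rational(1, 2)))) ≈ 0.34214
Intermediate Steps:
Function('g')(m) = 3 (Function('g')(m) = Add(2, Mul(m, Pow(m, -1))) = Add(2, 1) = 3)
Function('K')(C) = Mul(Pow(Add(C, Pow(Add(4, Pow(C, 2)), Rational(1, 2))), -1), Add(3, C)) (Function('K')(C) = Mul(Add(C, 3), Pow(Add(C, Pow(Add(Pow(2, 2), Pow(C, 2)), Rational(1, 2))), -1)) = Mul(Add(3, C), Pow(Add(C, Pow(Add(4, Pow(C, 2)), Rational(1, 2))), -1)) = Mul(Pow(Add(C, Pow(Add(4, Pow(C, 2)), Rational(1, 2))), -1), Add(3, C)))
Mul(Add(Function('K')(104), 18806), Pow(Add(32356, 22611), -1)) = Mul(Add(Mul(Pow(Add(104, Pow(Add(4, Pow(104, 2)), Rational(1, 2))), -1), Add(3, 104)), 18806), Pow(Add(32356, 22611), -1)) = Mul(Add(Mul(Pow(Add(104, Pow(Add(4, 10816), Rational(1, 2))), -1), 107), 18806), Pow(54967, -1)) = Mul(Add(Mul(Pow(Add(104, Pow(10820, Rational(1, 2))), -1), 107), 18806), Rational(1, 54967)) = Mul(Add(Mul(Pow(Add(104, Mul(2, Pow(2705, Rational(1, 2)))), -1), 107), 18806), Rational(1, 54967)) = Mul(Add(Mul(107, Pow(Add(104, Mul(2, Pow(2705, Rational(1, 2)))), -1)), 18806), Rational(1, 54967)) = Mul(Add(18806, Mul(107, Pow(Add(104, Mul(2, Pow(2705, Rational(1, 2)))), -1))), Rational(1, 54967)) = Add(Rational(18806, 54967), Mul(Rational(107, 54967), Pow(Add(104, Mul(2, Pow(2705, Rational(1, 2)))), -1)))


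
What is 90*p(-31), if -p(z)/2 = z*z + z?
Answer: -167400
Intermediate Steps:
p(z) = -2*z - 2*z**2 (p(z) = -2*(z*z + z) = -2*(z**2 + z) = -2*(z + z**2) = -2*z - 2*z**2)
90*p(-31) = 90*(-2*(-31)*(1 - 31)) = 90*(-2*(-31)*(-30)) = 90*(-1860) = -167400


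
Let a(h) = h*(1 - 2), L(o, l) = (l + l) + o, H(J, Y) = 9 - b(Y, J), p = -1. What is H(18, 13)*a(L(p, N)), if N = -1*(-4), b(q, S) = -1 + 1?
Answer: -63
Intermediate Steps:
b(q, S) = 0
N = 4
H(J, Y) = 9 (H(J, Y) = 9 - 1*0 = 9 + 0 = 9)
L(o, l) = o + 2*l (L(o, l) = 2*l + o = o + 2*l)
a(h) = -h (a(h) = h*(-1) = -h)
H(18, 13)*a(L(p, N)) = 9*(-(-1 + 2*4)) = 9*(-(-1 + 8)) = 9*(-1*7) = 9*(-7) = -63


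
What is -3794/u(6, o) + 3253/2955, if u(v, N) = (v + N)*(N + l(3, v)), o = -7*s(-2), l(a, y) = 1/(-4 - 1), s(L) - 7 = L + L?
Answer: -1696136/156615 ≈ -10.830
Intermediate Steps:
s(L) = 7 + 2*L (s(L) = 7 + (L + L) = 7 + 2*L)
l(a, y) = -1/5 (l(a, y) = 1/(-5) = -1/5)
o = -21 (o = -7*(7 + 2*(-2)) = -7*(7 - 4) = -7*3 = -21)
u(v, N) = (-1/5 + N)*(N + v) (u(v, N) = (v + N)*(N - 1/5) = (N + v)*(-1/5 + N) = (-1/5 + N)*(N + v))
-3794/u(6, o) + 3253/2955 = -3794/((-21)**2 - 1/5*(-21) - 1/5*6 - 21*6) + 3253/2955 = -3794/(441 + 21/5 - 6/5 - 126) + 3253*(1/2955) = -3794/318 + 3253/2955 = -3794*1/318 + 3253/2955 = -1897/159 + 3253/2955 = -1696136/156615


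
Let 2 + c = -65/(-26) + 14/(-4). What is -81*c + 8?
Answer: 251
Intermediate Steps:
c = -3 (c = -2 + (-65/(-26) + 14/(-4)) = -2 + (-65*(-1/26) + 14*(-¼)) = -2 + (5/2 - 7/2) = -2 - 1 = -3)
-81*c + 8 = -81*(-3) + 8 = 243 + 8 = 251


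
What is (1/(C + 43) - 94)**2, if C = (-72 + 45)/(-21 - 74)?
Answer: 149330463489/16908544 ≈ 8831.7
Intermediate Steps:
C = 27/95 (C = -27/(-95) = -27*(-1/95) = 27/95 ≈ 0.28421)
(1/(C + 43) - 94)**2 = (1/(27/95 + 43) - 94)**2 = (1/(4112/95) - 94)**2 = (95/4112 - 94)**2 = (-386433/4112)**2 = 149330463489/16908544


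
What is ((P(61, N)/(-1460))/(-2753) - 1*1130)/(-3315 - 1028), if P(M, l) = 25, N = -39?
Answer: 908379875/3491233468 ≈ 0.26019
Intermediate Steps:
((P(61, N)/(-1460))/(-2753) - 1*1130)/(-3315 - 1028) = ((25/(-1460))/(-2753) - 1*1130)/(-3315 - 1028) = ((25*(-1/1460))*(-1/2753) - 1130)/(-4343) = (-5/292*(-1/2753) - 1130)*(-1/4343) = (5/803876 - 1130)*(-1/4343) = -908379875/803876*(-1/4343) = 908379875/3491233468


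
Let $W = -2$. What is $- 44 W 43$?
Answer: $3784$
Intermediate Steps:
$- 44 W 43 = \left(-44\right) \left(-2\right) 43 = 88 \cdot 43 = 3784$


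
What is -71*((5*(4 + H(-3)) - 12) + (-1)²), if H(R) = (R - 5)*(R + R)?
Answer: -17679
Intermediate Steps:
H(R) = 2*R*(-5 + R) (H(R) = (-5 + R)*(2*R) = 2*R*(-5 + R))
-71*((5*(4 + H(-3)) - 12) + (-1)²) = -71*((5*(4 + 2*(-3)*(-5 - 3)) - 12) + (-1)²) = -71*((5*(4 + 2*(-3)*(-8)) - 12) + 1) = -71*((5*(4 + 48) - 12) + 1) = -71*((5*52 - 12) + 1) = -71*((260 - 12) + 1) = -71*(248 + 1) = -71*249 = -17679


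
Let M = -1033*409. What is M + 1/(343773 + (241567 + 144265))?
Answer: -308255923684/729605 ≈ -4.2250e+5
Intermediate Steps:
M = -422497
M + 1/(343773 + (241567 + 144265)) = -422497 + 1/(343773 + (241567 + 144265)) = -422497 + 1/(343773 + 385832) = -422497 + 1/729605 = -308255923684/729605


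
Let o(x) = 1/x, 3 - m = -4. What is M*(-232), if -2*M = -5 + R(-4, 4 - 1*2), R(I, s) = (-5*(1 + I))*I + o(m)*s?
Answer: -52548/7 ≈ -7506.9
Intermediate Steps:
m = 7 (m = 3 - 1*(-4) = 3 + 4 = 7)
R(I, s) = s/7 + I*(-5 - 5*I) (R(I, s) = (-5*(1 + I))*I + s/7 = (-5 - 5*I)*I + s/7 = I*(-5 - 5*I) + s/7 = s/7 + I*(-5 - 5*I))
M = 453/14 (M = -(-5 + (-5*(-4) - 5*(-4)² + (4 - 1*2)/7))/2 = -(-5 + (20 - 5*16 + (4 - 2)/7))/2 = -(-5 + (20 - 80 + (⅐)*2))/2 = -(-5 + (20 - 80 + 2/7))/2 = -(-5 - 418/7)/2 = -½*(-453/7) = 453/14 ≈ 32.357)
M*(-232) = (453/14)*(-232) = -52548/7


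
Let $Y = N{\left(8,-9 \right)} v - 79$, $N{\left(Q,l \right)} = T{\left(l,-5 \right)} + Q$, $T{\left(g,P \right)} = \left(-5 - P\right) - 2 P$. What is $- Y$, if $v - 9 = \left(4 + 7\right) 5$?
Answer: $-1073$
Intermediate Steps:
$T{\left(g,P \right)} = -5 - 3 P$
$N{\left(Q,l \right)} = 10 + Q$ ($N{\left(Q,l \right)} = \left(-5 - -15\right) + Q = \left(-5 + 15\right) + Q = 10 + Q$)
$v = 64$ ($v = 9 + \left(4 + 7\right) 5 = 9 + 11 \cdot 5 = 9 + 55 = 64$)
$Y = 1073$ ($Y = \left(10 + 8\right) 64 - 79 = 18 \cdot 64 - 79 = 1152 - 79 = 1073$)
$- Y = \left(-1\right) 1073 = -1073$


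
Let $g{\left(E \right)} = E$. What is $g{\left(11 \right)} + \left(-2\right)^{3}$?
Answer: $3$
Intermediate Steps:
$g{\left(11 \right)} + \left(-2\right)^{3} = 11 + \left(-2\right)^{3} = 11 - 8 = 3$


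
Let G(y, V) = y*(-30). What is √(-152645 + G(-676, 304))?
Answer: I*√132365 ≈ 363.82*I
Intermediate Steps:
G(y, V) = -30*y
√(-152645 + G(-676, 304)) = √(-152645 - 30*(-676)) = √(-152645 + 20280) = √(-132365) = I*√132365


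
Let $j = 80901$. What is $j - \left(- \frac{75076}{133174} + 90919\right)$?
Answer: $- \frac{667031028}{66587} \approx -10017.0$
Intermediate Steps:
$j - \left(- \frac{75076}{133174} + 90919\right) = 80901 - \left(- \frac{75076}{133174} + 90919\right) = 80901 - \left(\left(-75076\right) \frac{1}{133174} + 90919\right) = 80901 - \left(- \frac{37538}{66587} + 90919\right) = 80901 - \frac{6053985915}{66587} = - \frac{667031028}{66587}$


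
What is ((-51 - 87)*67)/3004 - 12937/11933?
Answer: -74597633/17923366 ≈ -4.1620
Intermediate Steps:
((-51 - 87)*67)/3004 - 12937/11933 = -138*67*(1/3004) - 12937*1/11933 = -9246*1/3004 - 12937/11933 = -4623/1502 - 12937/11933 = -74597633/17923366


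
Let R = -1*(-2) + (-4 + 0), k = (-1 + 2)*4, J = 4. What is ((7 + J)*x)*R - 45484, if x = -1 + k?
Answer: -45550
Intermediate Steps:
k = 4 (k = 1*4 = 4)
x = 3 (x = -1 + 4 = 3)
R = -2 (R = 2 - 4 = -2)
((7 + J)*x)*R - 45484 = ((7 + 4)*3)*(-2) - 45484 = (11*3)*(-2) - 45484 = 33*(-2) - 45484 = -66 - 45484 = -45550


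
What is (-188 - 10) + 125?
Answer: -73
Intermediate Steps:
(-188 - 10) + 125 = -198 + 125 = -73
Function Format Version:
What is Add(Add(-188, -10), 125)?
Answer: -73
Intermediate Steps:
Add(Add(-188, -10), 125) = Add(-198, 125) = -73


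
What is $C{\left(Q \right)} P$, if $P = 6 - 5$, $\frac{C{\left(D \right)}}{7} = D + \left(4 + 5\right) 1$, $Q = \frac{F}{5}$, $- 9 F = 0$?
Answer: $63$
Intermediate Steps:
$F = 0$ ($F = \left(- \frac{1}{9}\right) 0 = 0$)
$Q = 0$ ($Q = \frac{0}{5} = 0 \cdot \frac{1}{5} = 0$)
$C{\left(D \right)} = 63 + 7 D$ ($C{\left(D \right)} = 7 \left(D + \left(4 + 5\right) 1\right) = 7 \left(D + 9 \cdot 1\right) = 7 \left(D + 9\right) = 7 \left(9 + D\right) = 63 + 7 D$)
$P = 1$
$C{\left(Q \right)} P = \left(63 + 7 \cdot 0\right) 1 = \left(63 + 0\right) 1 = 63 \cdot 1 = 63$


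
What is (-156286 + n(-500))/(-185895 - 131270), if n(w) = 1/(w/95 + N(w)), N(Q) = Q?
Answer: 1500345619/3044784000 ≈ 0.49276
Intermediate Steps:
n(w) = 95/(96*w) (n(w) = 1/(w/95 + w) = 1/(96*w/95) = 95/(96*w))
(-156286 + n(-500))/(-185895 - 131270) = (-156286 + (95/96)/(-500))/(-185895 - 131270) = (-156286 + (95/96)*(-1/500))/(-317165) = (-156286 - 19/9600)*(-1/317165) = -1500345619/9600*(-1/317165) = 1500345619/3044784000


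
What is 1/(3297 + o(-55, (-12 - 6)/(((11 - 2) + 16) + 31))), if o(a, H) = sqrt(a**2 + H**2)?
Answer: 2584848/8519872175 - 28*sqrt(2371681)/8519872175 ≈ 0.00029833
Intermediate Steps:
o(a, H) = sqrt(H**2 + a**2)
1/(3297 + o(-55, (-12 - 6)/(((11 - 2) + 16) + 31))) = 1/(3297 + sqrt(((-12 - 6)/(((11 - 2) + 16) + 31))**2 + (-55)**2)) = 1/(3297 + sqrt((-18/((9 + 16) + 31))**2 + 3025)) = 1/(3297 + sqrt((-18/(25 + 31))**2 + 3025)) = 1/(3297 + sqrt((-18/56)**2 + 3025)) = 1/(3297 + sqrt((-18*1/56)**2 + 3025)) = 1/(3297 + sqrt((-9/28)**2 + 3025)) = 1/(3297 + sqrt(81/784 + 3025)) = 1/(3297 + sqrt(2371681/784)) = 1/(3297 + sqrt(2371681)/28)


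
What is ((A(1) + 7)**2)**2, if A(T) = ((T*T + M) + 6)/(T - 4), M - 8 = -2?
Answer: 4096/81 ≈ 50.568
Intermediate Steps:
M = 6 (M = 8 - 2 = 6)
A(T) = (12 + T**2)/(-4 + T) (A(T) = ((T*T + 6) + 6)/(T - 4) = ((T**2 + 6) + 6)/(-4 + T) = ((6 + T**2) + 6)/(-4 + T) = (12 + T**2)/(-4 + T))
((A(1) + 7)**2)**2 = (((12 + 1**2)/(-4 + 1) + 7)**2)**2 = (((12 + 1)/(-3) + 7)**2)**2 = ((-1/3*13 + 7)**2)**2 = ((-13/3 + 7)**2)**2 = ((8/3)**2)**2 = (64/9)**2 = 4096/81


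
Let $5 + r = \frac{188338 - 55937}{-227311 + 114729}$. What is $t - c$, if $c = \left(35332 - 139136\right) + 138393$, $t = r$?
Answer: $- \frac{3894794109}{112582} \approx -34595.0$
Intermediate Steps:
$r = - \frac{695311}{112582}$ ($r = -5 + \frac{188338 - 55937}{-227311 + 114729} = -5 + \frac{132401}{-112582} = -5 + 132401 \left(- \frac{1}{112582}\right) = -5 - \frac{132401}{112582} = - \frac{695311}{112582} \approx -6.176$)
$t = - \frac{695311}{112582} \approx -6.176$
$c = 34589$ ($c = -103804 + 138393 = 34589$)
$t - c = - \frac{695311}{112582} - 34589 = - \frac{3894794109}{112582}$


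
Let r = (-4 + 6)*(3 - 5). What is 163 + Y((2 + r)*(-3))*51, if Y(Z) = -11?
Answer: -398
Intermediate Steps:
r = -4 (r = 2*(-2) = -4)
163 + Y((2 + r)*(-3))*51 = 163 - 11*51 = 163 - 561 = -398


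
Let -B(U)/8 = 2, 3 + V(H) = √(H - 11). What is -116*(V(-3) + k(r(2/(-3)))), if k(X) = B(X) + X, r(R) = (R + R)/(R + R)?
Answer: 2088 - 116*I*√14 ≈ 2088.0 - 434.03*I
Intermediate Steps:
V(H) = -3 + √(-11 + H) (V(H) = -3 + √(H - 11) = -3 + √(-11 + H))
B(U) = -16 (B(U) = -8*2 = -16)
r(R) = 1 (r(R) = (2*R)/((2*R)) = (2*R)*(1/(2*R)) = 1)
k(X) = -16 + X
-116*(V(-3) + k(r(2/(-3)))) = -116*((-3 + √(-11 - 3)) + (-16 + 1)) = -116*((-3 + √(-14)) - 15) = -116*((-3 + I*√14) - 15) = -116*(-18 + I*√14) = 2088 - 116*I*√14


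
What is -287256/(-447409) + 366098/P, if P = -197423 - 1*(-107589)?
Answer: -68995092289/20096270053 ≈ -3.4332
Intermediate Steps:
P = -89834 (P = -197423 + 107589 = -89834)
-287256/(-447409) + 366098/P = -287256/(-447409) + 366098/(-89834) = -287256*(-1/447409) + 366098*(-1/89834) = 287256/447409 - 183049/44917 = -68995092289/20096270053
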